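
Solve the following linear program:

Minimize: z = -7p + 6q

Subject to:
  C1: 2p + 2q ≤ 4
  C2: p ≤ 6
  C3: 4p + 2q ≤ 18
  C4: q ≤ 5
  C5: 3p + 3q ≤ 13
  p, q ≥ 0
Each vertex is the intersection of two constraint boundaries that also satisfies all remaining constraints:
  p = 0 and q = 0 → (0, 0)
  2p + 2q = 4 and q = 0 → (2, 0)
  2p + 2q = 4 and p = 0 → (0, 2)

Evaluating z = -7p + 6q at each vertex:
  (0, 0): z = 0
  (2, 0): z = -14
  (0, 2): z = 12

The minimum is at (2, 0) with z = -14.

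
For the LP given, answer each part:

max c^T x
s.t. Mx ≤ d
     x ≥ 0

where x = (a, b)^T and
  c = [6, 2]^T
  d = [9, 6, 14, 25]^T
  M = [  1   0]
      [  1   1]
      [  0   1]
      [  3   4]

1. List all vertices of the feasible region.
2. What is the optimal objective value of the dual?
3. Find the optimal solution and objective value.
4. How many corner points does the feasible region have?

1. (0, 0), (6, 0), (0, 6)
2. 36 (by strong duality, equal to the primal optimum)
3. a = 6, b = 0, z = 36
4. 3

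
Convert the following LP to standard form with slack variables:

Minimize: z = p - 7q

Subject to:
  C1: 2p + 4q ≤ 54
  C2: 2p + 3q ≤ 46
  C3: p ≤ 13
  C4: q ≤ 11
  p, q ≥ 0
min z = p - 7q

s.t.
  2p + 4q + s1 = 54
  2p + 3q + s2 = 46
  p + s3 = 13
  q + s4 = 11
  p, q, s1, s2, s3, s4 ≥ 0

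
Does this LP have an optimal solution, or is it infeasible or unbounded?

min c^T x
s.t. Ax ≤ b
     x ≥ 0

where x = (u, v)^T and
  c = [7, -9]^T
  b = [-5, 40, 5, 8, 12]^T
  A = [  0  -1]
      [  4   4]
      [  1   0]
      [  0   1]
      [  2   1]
The point (0, 8) satisfies every constraint, so the LP is feasible; the constraints give u ≤ 5 and v ≤ 8, which with u, v ≥ 0 keep the feasible region inside a bounded box. A feasible, bounded LP attains a finite optimum at a vertex.

Evaluating z = 7u - 9v at each vertex:
  (0, 5): z = -45
  (3.5, 5): z = -20.5
  (2, 8): z = -58
  (0, 8): z = -72

Bounded optimum: z* = -72 at (0, 8).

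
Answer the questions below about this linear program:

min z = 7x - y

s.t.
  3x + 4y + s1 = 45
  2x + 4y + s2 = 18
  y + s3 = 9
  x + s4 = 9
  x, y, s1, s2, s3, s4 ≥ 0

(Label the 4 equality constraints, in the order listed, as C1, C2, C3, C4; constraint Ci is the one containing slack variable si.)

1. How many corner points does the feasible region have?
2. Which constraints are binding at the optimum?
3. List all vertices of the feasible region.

1. 3
2. C2, x ≥ 0
3. (0, 0), (9, 0), (0, 4.5)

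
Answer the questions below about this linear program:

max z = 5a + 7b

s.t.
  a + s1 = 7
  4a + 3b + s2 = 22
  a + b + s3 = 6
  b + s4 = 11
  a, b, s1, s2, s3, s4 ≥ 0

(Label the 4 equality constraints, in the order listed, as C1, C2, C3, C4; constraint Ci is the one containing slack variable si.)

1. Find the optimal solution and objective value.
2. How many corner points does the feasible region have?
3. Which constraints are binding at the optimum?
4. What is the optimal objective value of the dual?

1. a = 0, b = 6, z = 42
2. 4
3. C3, a ≥ 0
4. 42 (by strong duality, equal to the primal optimum)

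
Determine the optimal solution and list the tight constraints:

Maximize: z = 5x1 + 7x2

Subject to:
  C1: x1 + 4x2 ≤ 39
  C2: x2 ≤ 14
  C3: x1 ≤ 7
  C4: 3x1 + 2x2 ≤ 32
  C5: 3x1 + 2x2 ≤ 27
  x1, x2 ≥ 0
Optimal: x1 = 3, x2 = 9
Slack at optimum:
  C1: slack = 0 (binding)
  C2: slack = 5
  C3: slack = 4
  C4: slack = 5
  C5: slack = 0 (binding)
  x1 ≥ 0: x1 = 3
  x2 ≥ 0: x2 = 9
Binding constraints: C1, C5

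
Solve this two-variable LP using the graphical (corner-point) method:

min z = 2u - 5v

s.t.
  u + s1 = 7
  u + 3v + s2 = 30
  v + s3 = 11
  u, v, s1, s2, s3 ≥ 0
u = 0, v = 10, z = -50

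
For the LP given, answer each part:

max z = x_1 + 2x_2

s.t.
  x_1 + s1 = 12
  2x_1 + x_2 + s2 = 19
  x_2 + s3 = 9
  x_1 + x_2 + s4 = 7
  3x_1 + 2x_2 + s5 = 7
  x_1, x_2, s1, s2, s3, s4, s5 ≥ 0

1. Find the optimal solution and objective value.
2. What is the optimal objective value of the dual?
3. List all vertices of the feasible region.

1. x_1 = 0, x_2 = 3.5, z = 7
2. 7 (by strong duality, equal to the primal optimum)
3. (0, 0), (2.333, 0), (0, 3.5)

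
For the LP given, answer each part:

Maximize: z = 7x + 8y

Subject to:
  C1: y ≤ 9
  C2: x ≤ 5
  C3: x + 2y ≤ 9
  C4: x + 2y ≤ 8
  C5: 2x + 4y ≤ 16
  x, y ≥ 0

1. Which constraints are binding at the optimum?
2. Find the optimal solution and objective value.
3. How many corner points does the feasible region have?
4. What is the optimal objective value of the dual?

1. C2, C4, C5
2. x = 5, y = 1.5, z = 47
3. 4
4. 47 (by strong duality, equal to the primal optimum)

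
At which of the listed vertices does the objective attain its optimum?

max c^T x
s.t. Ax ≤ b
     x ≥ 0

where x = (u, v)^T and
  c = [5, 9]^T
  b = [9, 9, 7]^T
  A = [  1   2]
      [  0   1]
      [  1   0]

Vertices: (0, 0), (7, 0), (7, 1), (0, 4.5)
Evaluating z = 5u + 9v at each vertex:
  (0, 0): z = 0
  (7, 0): z = 35
  (7, 1): z = 44
  (0, 4.5): z = 40.5

The largest value is z = 44, attained at (7, 1).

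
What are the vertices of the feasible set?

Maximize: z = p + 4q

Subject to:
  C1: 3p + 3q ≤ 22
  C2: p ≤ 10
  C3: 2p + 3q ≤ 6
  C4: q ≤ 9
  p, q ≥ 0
Each vertex is the intersection of two constraint boundaries that also satisfies all remaining constraints:
  p = 0 and q = 0 → (0, 0)
  2p + 3q = 6 and q = 0 → (3, 0)
  2p + 3q = 6 and p = 0 → (0, 2)

Vertices: (0, 0), (3, 0), (0, 2)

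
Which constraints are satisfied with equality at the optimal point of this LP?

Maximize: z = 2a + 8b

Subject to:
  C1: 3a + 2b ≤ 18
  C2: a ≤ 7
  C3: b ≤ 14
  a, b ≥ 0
Optimal: a = 0, b = 9
Slack at optimum:
  C1: slack = 0 (binding)
  C2: slack = 7
  C3: slack = 5
  a ≥ 0: a = 0 (binding)
  b ≥ 0: b = 9
Binding constraints: C1, a ≥ 0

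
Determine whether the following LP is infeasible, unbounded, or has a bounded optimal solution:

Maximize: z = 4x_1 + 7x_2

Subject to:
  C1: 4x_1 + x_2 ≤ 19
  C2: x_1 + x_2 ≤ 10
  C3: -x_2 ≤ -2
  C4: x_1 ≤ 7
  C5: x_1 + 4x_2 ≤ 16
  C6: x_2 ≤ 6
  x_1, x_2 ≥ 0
The point (4, 3) satisfies every constraint, so the LP is feasible; the constraints give x_1 ≤ 7 and x_2 ≤ 6, which with x_1, x_2 ≥ 0 keep the feasible region inside a bounded box. A feasible, bounded LP attains a finite optimum at a vertex.

Evaluating z = 4x_1 + 7x_2 at each vertex:
  (0, 2): z = 14
  (4.25, 2): z = 31
  (4, 3): z = 37
  (0, 4): z = 28

The LP has an optimal solution: (4, 3) with z = 37.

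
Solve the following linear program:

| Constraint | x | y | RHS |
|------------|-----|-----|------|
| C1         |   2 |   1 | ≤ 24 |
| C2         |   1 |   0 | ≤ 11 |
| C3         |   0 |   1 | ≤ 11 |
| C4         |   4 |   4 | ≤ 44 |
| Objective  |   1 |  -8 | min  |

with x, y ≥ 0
Each vertex is the intersection of two constraint boundaries that also satisfies all remaining constraints:
  x = 0 and y = 0 → (0, 0)
  x = 11 and 4x + 4y = 44 → (11, 0)
  y = 11 and 4x + 4y = 44 → (0, 11)

Evaluating z = x - 8y at each vertex:
  (0, 0): z = 0
  (11, 0): z = 11
  (0, 11): z = -88

The minimum is at (0, 11) with z = -88.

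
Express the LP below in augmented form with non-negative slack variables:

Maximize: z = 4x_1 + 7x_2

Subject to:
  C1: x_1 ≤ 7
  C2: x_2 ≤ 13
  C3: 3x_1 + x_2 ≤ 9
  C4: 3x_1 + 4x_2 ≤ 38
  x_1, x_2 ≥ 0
max z = 4x_1 + 7x_2

s.t.
  x_1 + s1 = 7
  x_2 + s2 = 13
  3x_1 + x_2 + s3 = 9
  3x_1 + 4x_2 + s4 = 38
  x_1, x_2, s1, s2, s3, s4 ≥ 0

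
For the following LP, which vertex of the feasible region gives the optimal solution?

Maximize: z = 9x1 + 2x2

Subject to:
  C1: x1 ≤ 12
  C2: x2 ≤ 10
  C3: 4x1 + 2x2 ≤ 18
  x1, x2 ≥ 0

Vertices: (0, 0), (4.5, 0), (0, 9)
Evaluating z = 9x1 + 2x2 at each vertex:
  (0, 0): z = 0
  (4.5, 0): z = 40.5
  (0, 9): z = 18

The largest value is z = 40.5, attained at (4.5, 0).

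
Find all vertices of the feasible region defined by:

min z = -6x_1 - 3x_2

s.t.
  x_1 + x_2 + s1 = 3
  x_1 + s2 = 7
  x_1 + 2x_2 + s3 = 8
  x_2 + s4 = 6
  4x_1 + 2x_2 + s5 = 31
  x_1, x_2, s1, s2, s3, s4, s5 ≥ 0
Each vertex is the intersection of two constraint boundaries that also satisfies all remaining constraints:
  x_1 = 0 and x_2 = 0 → (0, 0)
  x_1 + x_2 = 3 and x_2 = 0 → (3, 0)
  x_1 + x_2 = 3 and x_1 = 0 → (0, 3)

Vertices: (0, 0), (3, 0), (0, 3)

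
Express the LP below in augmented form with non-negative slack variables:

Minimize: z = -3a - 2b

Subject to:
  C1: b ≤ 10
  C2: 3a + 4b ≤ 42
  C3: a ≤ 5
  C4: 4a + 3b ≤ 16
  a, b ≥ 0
min z = -3a - 2b

s.t.
  b + s1 = 10
  3a + 4b + s2 = 42
  a + s3 = 5
  4a + 3b + s4 = 16
  a, b, s1, s2, s3, s4 ≥ 0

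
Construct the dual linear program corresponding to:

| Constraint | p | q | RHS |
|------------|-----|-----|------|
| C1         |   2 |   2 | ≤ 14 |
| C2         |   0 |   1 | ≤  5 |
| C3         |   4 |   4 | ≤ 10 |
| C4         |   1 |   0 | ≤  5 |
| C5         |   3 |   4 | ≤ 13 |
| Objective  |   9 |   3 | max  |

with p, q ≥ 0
Minimize: z = 14y1 + 5y2 + 10y3 + 5y4 + 13y5

Subject to:
  C1: -2y1 - 4y3 - y4 - 3y5 ≤ -9
  C2: -2y1 - y2 - 4y3 - 4y5 ≤ -3
  y1, y2, y3, y4, y5 ≥ 0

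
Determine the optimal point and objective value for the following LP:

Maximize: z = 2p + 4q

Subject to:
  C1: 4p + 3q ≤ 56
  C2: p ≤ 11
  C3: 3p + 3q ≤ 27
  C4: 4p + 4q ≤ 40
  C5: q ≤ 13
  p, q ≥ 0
p = 0, q = 9, z = 36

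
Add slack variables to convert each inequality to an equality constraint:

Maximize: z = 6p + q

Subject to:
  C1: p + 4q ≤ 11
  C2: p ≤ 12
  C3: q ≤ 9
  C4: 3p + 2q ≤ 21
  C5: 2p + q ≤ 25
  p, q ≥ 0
max z = 6p + q

s.t.
  p + 4q + s1 = 11
  p + s2 = 12
  q + s3 = 9
  3p + 2q + s4 = 21
  2p + q + s5 = 25
  p, q, s1, s2, s3, s4, s5 ≥ 0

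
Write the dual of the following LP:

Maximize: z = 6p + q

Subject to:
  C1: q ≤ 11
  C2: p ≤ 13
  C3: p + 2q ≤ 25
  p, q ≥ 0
Minimize: z = 11y1 + 13y2 + 25y3

Subject to:
  C1: -y2 - y3 ≤ -6
  C2: -y1 - 2y3 ≤ -1
  y1, y2, y3 ≥ 0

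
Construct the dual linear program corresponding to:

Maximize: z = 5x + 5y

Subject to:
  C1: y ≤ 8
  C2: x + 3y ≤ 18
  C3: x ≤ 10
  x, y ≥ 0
Minimize: z = 8y1 + 18y2 + 10y3

Subject to:
  C1: -y2 - y3 ≤ -5
  C2: -y1 - 3y2 ≤ -5
  y1, y2, y3 ≥ 0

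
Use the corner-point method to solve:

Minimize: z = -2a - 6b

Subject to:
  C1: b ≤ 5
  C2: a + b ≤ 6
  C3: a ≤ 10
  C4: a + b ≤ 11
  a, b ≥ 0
Each vertex is the intersection of two constraint boundaries that also satisfies all remaining constraints:
  a = 0 and b = 0 → (0, 0)
  a + b = 6 and b = 0 → (6, 0)
  b = 5 and a + b = 6 → (1, 5)
  b = 5 and a = 0 → (0, 5)

Evaluating z = -2a - 6b at each vertex:
  (0, 0): z = 0
  (6, 0): z = -12
  (1, 5): z = -32
  (0, 5): z = -30

The minimum is at (1, 5) with z = -32.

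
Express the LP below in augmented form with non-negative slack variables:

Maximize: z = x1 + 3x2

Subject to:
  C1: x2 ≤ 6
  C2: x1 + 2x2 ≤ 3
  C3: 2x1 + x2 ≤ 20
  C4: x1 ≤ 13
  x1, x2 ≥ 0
max z = x1 + 3x2

s.t.
  x2 + s1 = 6
  x1 + 2x2 + s2 = 3
  2x1 + x2 + s3 = 20
  x1 + s4 = 13
  x1, x2, s1, s2, s3, s4 ≥ 0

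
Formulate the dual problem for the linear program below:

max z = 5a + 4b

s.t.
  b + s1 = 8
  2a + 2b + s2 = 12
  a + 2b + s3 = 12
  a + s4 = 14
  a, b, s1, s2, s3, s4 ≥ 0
Minimize: z = 8y1 + 12y2 + 12y3 + 14y4

Subject to:
  C1: -2y2 - y3 - y4 ≤ -5
  C2: -y1 - 2y2 - 2y3 ≤ -4
  y1, y2, y3, y4 ≥ 0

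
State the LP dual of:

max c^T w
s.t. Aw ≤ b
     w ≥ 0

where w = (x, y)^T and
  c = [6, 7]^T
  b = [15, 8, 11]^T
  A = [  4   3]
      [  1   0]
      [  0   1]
Minimize: z = 15y1 + 8y2 + 11y3

Subject to:
  C1: -4y1 - y2 ≤ -6
  C2: -3y1 - y3 ≤ -7
  y1, y2, y3 ≥ 0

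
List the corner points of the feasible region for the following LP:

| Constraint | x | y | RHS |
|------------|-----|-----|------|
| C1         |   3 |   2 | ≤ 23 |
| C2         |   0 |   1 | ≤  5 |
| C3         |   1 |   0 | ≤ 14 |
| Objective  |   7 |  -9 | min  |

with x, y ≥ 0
Each vertex is the intersection of two constraint boundaries that also satisfies all remaining constraints:
  x = 0 and y = 0 → (0, 0)
  3x + 2y = 23 and y = 0 → (7.667, 0)
  3x + 2y = 23 and y = 5 → (4.333, 5)
  y = 5 and x = 0 → (0, 5)

Vertices: (0, 0), (7.667, 0), (4.333, 5), (0, 5)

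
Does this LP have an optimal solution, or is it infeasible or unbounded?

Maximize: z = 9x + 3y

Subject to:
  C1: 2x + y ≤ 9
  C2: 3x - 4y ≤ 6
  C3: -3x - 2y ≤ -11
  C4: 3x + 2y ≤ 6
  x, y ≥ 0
C4 requires 3x + 2y ≤ 6, while C3 (-3x - 2y ≤ -11) is equivalent to 3x + 2y ≥ 11. Together they would need 11 ≤ 3x + 2y ≤ 6, which is impossible since 11 > 6. No point satisfies all constraints.

Infeasible: no point satisfies all constraints simultaneously.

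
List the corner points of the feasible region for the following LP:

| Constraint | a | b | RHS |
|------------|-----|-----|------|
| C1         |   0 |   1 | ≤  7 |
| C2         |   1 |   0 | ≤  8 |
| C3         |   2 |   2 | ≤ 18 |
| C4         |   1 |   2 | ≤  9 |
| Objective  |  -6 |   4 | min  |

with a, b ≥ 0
Each vertex is the intersection of two constraint boundaries that also satisfies all remaining constraints:
  a = 0 and b = 0 → (0, 0)
  a = 8 and b = 0 → (8, 0)
  a = 8 and a + 2b = 9 → (8, 0.5)
  a + 2b = 9 and a = 0 → (0, 4.5)

Vertices: (0, 0), (8, 0), (8, 0.5), (0, 4.5)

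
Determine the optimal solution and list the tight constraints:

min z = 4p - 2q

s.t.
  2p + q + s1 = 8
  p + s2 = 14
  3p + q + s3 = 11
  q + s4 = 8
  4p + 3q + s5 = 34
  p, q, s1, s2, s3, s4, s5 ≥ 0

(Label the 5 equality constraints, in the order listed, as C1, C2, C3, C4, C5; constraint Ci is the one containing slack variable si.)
Optimal: p = 0, q = 8
Binding: C1, C4, p ≥ 0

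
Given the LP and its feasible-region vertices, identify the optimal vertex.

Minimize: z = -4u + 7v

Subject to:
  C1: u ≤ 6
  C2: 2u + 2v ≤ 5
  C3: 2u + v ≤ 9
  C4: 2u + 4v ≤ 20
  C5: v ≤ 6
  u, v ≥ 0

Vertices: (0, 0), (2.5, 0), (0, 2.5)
Evaluating z = -4u + 7v at each vertex:
  (0, 0): z = 0
  (2.5, 0): z = -10
  (0, 2.5): z = 17.5

The smallest value is z = -10, attained at (2.5, 0).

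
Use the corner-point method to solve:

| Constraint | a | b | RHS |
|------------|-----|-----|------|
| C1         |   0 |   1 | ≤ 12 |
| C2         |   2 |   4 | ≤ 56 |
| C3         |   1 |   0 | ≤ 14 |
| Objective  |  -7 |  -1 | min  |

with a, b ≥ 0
a = 14, b = 7, z = -105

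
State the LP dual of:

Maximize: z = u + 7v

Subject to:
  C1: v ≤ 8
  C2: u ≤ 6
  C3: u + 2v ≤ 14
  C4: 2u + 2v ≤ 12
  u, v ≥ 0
Minimize: z = 8y1 + 6y2 + 14y3 + 12y4

Subject to:
  C1: -y2 - y3 - 2y4 ≤ -1
  C2: -y1 - 2y3 - 2y4 ≤ -7
  y1, y2, y3, y4 ≥ 0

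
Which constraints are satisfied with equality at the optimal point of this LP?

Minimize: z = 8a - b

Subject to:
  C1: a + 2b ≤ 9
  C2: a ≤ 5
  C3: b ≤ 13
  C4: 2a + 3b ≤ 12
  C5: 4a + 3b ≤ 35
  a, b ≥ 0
Optimal: a = 0, b = 4
Slack at optimum:
  C1: slack = 1
  C2: slack = 5
  C3: slack = 9
  C4: slack = 0 (binding)
  C5: slack = 23
  a ≥ 0: a = 0 (binding)
  b ≥ 0: b = 4
Binding constraints: C4, a ≥ 0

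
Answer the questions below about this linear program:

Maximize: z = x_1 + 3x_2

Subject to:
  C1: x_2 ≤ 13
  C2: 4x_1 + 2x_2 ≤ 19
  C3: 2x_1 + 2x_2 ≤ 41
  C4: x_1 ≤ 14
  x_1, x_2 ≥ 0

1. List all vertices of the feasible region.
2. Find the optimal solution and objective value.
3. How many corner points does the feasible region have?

1. (0, 0), (4.75, 0), (0, 9.5)
2. x_1 = 0, x_2 = 9.5, z = 28.5
3. 3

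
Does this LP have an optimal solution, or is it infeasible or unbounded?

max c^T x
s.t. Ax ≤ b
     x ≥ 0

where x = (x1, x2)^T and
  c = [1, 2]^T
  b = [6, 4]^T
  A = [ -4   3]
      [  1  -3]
Feasible point: (0, 0) satisfies every constraint, so the LP is feasible.
Direction d = (1, 1): for each constraint row a, a·d ≤ 0 —
  (-4)(1) + (3)(1) = -1 ≤ 0
  (1)(1) + (-3)(1) = -2 ≤ 0
and d ≥ 0, so (0, 0) + t·d stays feasible for every t ≥ 0. Along this ray z = x1 + 2x2 changes by 3 per unit t, so z → +∞.

Unbounded — the objective can increase without bound over the feasible region.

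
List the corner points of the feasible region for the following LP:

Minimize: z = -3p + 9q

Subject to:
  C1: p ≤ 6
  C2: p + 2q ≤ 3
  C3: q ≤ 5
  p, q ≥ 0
Each vertex is the intersection of two constraint boundaries that also satisfies all remaining constraints:
  p = 0 and q = 0 → (0, 0)
  p + 2q = 3 and q = 0 → (3, 0)
  p + 2q = 3 and p = 0 → (0, 1.5)

Vertices: (0, 0), (3, 0), (0, 1.5)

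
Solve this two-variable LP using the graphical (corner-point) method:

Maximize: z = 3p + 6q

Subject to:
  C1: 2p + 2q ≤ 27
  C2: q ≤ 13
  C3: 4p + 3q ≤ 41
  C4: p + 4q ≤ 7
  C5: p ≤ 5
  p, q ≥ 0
Each vertex is the intersection of two constraint boundaries that also satisfies all remaining constraints:
  p = 0 and q = 0 → (0, 0)
  p = 5 and q = 0 → (5, 0)
  p + 4q = 7 and p = 5 → (5, 0.5)
  p + 4q = 7 and p = 0 → (0, 1.75)

Evaluating z = 3p + 6q at each vertex:
  (0, 0): z = 0
  (5, 0): z = 15
  (5, 0.5): z = 18
  (0, 1.75): z = 10.5

The maximum is at (5, 0.5) with z = 18.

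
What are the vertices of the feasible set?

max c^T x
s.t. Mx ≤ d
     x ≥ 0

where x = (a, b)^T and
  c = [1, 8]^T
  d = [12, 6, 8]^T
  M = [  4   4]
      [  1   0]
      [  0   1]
Each vertex is the intersection of two constraint boundaries that also satisfies all remaining constraints:
  a = 0 and b = 0 → (0, 0)
  4a + 4b = 12 and b = 0 → (3, 0)
  4a + 4b = 12 and a = 0 → (0, 3)

Vertices: (0, 0), (3, 0), (0, 3)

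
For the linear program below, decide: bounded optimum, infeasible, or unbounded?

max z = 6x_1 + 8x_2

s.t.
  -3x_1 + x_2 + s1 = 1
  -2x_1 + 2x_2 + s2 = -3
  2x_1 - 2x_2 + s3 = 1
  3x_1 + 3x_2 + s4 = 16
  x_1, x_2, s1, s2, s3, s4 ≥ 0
The row 2x_1 - 2x_2 + s3 = 1 with s3 ≥ 0 requires 2x_1 - 2x_2 ≤ 1, while the row -2x_1 + 2x_2 + s2 = -3 with s2 ≥ 0 is equivalent to 2x_1 - 2x_2 ≥ 3. Together they would need 3 ≤ 2x_1 - 2x_2 ≤ 1, which is impossible since 3 > 1. No point satisfies all constraints.

The feasible region is empty; the LP is infeasible.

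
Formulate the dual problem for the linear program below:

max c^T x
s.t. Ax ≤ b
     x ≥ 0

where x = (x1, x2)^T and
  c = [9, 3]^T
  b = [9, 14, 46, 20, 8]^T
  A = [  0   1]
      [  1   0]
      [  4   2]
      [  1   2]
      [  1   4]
Minimize: z = 9y1 + 14y2 + 46y3 + 20y4 + 8y5

Subject to:
  C1: -y2 - 4y3 - y4 - y5 ≤ -9
  C2: -y1 - 2y3 - 2y4 - 4y5 ≤ -3
  y1, y2, y3, y4, y5 ≥ 0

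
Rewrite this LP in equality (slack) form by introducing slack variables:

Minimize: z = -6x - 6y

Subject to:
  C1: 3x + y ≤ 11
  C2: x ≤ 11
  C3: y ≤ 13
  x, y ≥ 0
min z = -6x - 6y

s.t.
  3x + y + s1 = 11
  x + s2 = 11
  y + s3 = 13
  x, y, s1, s2, s3 ≥ 0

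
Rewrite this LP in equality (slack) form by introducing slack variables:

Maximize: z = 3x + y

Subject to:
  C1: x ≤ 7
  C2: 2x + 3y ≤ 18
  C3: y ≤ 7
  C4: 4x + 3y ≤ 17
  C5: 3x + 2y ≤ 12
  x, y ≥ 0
max z = 3x + y

s.t.
  x + s1 = 7
  2x + 3y + s2 = 18
  y + s3 = 7
  4x + 3y + s4 = 17
  3x + 2y + s5 = 12
  x, y, s1, s2, s3, s4, s5 ≥ 0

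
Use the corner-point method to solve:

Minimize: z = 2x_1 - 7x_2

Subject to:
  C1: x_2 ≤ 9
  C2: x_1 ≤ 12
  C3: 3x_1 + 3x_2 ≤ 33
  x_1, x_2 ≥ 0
x_1 = 0, x_2 = 9, z = -63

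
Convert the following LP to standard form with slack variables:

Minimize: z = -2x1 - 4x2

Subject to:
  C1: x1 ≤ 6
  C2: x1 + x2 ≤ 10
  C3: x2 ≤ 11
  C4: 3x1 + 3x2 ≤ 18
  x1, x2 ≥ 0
min z = -2x1 - 4x2

s.t.
  x1 + s1 = 6
  x1 + x2 + s2 = 10
  x2 + s3 = 11
  3x1 + 3x2 + s4 = 18
  x1, x2, s1, s2, s3, s4 ≥ 0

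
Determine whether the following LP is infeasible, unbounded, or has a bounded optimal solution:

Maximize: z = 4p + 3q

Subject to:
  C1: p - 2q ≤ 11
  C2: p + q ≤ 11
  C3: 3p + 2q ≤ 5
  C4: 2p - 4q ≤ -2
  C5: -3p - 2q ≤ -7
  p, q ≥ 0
C3 requires 3p + 2q ≤ 5, while C5 (-3p - 2q ≤ -7) is equivalent to 3p + 2q ≥ 7. Together they would need 7 ≤ 3p + 2q ≤ 5, which is impossible since 7 > 5. No point satisfies all constraints.

Infeasible — the constraint set is empty.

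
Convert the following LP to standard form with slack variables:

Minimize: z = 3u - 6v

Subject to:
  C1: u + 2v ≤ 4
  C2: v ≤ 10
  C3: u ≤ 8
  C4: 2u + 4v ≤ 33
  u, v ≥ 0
min z = 3u - 6v

s.t.
  u + 2v + s1 = 4
  v + s2 = 10
  u + s3 = 8
  2u + 4v + s4 = 33
  u, v, s1, s2, s3, s4 ≥ 0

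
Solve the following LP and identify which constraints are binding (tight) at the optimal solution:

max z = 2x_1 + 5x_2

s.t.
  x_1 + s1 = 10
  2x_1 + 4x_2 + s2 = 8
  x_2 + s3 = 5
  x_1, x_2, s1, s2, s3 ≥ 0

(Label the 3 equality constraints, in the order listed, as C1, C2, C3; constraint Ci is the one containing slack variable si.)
Optimal: x_1 = 0, x_2 = 2
Binding: C2, x_1 ≥ 0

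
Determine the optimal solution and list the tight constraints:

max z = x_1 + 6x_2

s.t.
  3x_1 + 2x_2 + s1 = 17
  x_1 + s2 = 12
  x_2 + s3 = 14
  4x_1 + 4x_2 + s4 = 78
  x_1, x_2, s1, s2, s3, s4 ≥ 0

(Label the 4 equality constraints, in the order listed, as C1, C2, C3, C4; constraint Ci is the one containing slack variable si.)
Optimal: x_1 = 0, x_2 = 8.5
Slack at optimum:
  C1: slack = 0 (binding)
  C2: slack = 12
  C3: slack = 5.5
  C4: slack = 44
  x_1 ≥ 0: x_1 = 0 (binding)
  x_2 ≥ 0: x_2 = 8.5
Binding constraints: C1, x_1 ≥ 0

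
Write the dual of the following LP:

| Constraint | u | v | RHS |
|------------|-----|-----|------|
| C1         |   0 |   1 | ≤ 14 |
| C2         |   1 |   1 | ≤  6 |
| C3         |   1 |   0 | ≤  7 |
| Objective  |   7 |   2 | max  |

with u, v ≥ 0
Minimize: z = 14y1 + 6y2 + 7y3

Subject to:
  C1: -y2 - y3 ≤ -7
  C2: -y1 - y2 ≤ -2
  y1, y2, y3 ≥ 0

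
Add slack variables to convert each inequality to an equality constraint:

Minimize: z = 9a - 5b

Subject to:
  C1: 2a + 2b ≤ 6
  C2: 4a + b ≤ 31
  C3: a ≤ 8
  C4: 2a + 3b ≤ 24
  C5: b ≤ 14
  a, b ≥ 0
min z = 9a - 5b

s.t.
  2a + 2b + s1 = 6
  4a + b + s2 = 31
  a + s3 = 8
  2a + 3b + s4 = 24
  b + s5 = 14
  a, b, s1, s2, s3, s4, s5 ≥ 0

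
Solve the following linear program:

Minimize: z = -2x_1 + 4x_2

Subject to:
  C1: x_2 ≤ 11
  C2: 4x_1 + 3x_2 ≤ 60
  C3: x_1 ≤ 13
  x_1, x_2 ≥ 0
Each vertex is the intersection of two constraint boundaries that also satisfies all remaining constraints:
  x_1 = 0 and x_2 = 0 → (0, 0)
  x_1 = 13 and x_2 = 0 → (13, 0)
  4x_1 + 3x_2 = 60 and x_1 = 13 → (13, 2.667)
  x_2 = 11 and 4x_1 + 3x_2 = 60 → (6.75, 11)
  x_2 = 11 and x_1 = 0 → (0, 11)

Evaluating z = -2x_1 + 4x_2 at each vertex:
  (0, 0): z = 0
  (13, 0): z = -26
  (13, 2.667): z = -15.33
  (6.75, 11): z = 30.5
  (0, 11): z = 44

The minimum is at (13, 0) with z = -26.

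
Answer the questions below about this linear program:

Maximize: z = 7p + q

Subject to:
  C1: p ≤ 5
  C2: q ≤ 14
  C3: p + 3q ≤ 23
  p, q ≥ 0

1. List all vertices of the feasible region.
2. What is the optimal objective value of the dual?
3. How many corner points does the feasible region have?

1. (0, 0), (5, 0), (5, 6), (0, 7.667)
2. 41 (by strong duality, equal to the primal optimum)
3. 4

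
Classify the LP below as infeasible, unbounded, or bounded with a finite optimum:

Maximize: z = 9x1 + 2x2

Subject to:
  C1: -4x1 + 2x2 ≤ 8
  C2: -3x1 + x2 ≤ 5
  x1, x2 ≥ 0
Feasible point: (0, 0) satisfies every constraint, so the LP is feasible.
Direction d = (1, 0): for each constraint row a, a·d ≤ 0 —
  (-4)(1) + (2)(0) = -4 ≤ 0
  (-3)(1) + (1)(0) = -3 ≤ 0
and d ≥ 0, so (0, 0) + t·d stays feasible for every t ≥ 0. Along this ray z = 9x1 + 2x2 changes by 9 per unit t, so z → +∞.

The LP is unbounded; z can be made arbitrarily large.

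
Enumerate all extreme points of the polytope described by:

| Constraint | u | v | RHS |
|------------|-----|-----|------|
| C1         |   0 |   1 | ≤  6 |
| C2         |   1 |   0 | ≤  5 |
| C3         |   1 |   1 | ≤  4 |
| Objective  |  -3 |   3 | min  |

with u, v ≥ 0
Each vertex is the intersection of two constraint boundaries that also satisfies all remaining constraints:
  u = 0 and v = 0 → (0, 0)
  u + v = 4 and v = 0 → (4, 0)
  u + v = 4 and u = 0 → (0, 4)

Vertices: (0, 0), (4, 0), (0, 4)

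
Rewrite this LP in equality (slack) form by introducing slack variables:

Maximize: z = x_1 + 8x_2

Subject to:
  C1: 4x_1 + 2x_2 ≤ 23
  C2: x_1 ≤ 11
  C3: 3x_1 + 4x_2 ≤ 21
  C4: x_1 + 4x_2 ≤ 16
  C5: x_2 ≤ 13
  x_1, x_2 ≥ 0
max z = x_1 + 8x_2

s.t.
  4x_1 + 2x_2 + s1 = 23
  x_1 + s2 = 11
  3x_1 + 4x_2 + s3 = 21
  x_1 + 4x_2 + s4 = 16
  x_2 + s5 = 13
  x_1, x_2, s1, s2, s3, s4, s5 ≥ 0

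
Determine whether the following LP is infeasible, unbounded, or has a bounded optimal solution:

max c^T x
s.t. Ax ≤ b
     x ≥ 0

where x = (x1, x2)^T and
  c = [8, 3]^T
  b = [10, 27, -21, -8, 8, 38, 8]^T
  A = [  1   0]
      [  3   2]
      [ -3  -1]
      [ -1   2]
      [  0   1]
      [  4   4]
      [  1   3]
The point (8, 0) satisfies every constraint, so the LP is feasible; the constraints give x1 ≤ 10 and x2 ≤ 8, which with x1, x2 ≥ 0 keep the feasible region inside a bounded box. A feasible, bounded LP attains a finite optimum at a vertex.

Evaluating z = 8x1 + 3x2 at each vertex:
  (8, 0): z = 64

The LP has an optimal solution: (8, 0) with z = 64.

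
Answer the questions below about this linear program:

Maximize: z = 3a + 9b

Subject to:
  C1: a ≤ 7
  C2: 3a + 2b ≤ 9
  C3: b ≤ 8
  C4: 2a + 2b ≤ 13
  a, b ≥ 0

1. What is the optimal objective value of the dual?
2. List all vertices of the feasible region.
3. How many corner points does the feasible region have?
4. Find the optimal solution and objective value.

1. 40.5 (by strong duality, equal to the primal optimum)
2. (0, 0), (3, 0), (0, 4.5)
3. 3
4. a = 0, b = 4.5, z = 40.5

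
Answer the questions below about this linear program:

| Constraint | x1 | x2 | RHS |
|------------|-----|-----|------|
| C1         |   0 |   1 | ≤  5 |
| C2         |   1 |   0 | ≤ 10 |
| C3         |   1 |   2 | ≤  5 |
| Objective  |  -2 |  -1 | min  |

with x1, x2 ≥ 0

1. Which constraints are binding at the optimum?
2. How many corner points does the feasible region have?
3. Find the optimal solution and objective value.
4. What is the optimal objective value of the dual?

1. C3, x2 ≥ 0
2. 3
3. x1 = 5, x2 = 0, z = -10
4. -10 (by strong duality, equal to the primal optimum)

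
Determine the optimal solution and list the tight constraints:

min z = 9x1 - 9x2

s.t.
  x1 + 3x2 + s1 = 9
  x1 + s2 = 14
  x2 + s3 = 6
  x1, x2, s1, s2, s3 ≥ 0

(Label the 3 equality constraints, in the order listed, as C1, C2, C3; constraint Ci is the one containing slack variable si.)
Optimal: x1 = 0, x2 = 3
Slack at optimum:
  C1: slack = 0 (binding)
  C2: slack = 14
  C3: slack = 3
  x1 ≥ 0: x1 = 0 (binding)
  x2 ≥ 0: x2 = 3
Binding constraints: C1, x1 ≥ 0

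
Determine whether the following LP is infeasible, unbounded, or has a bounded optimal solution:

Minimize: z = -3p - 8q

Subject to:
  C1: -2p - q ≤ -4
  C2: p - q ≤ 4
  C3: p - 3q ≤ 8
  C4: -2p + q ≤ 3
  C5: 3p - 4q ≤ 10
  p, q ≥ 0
Feasible point: (2, 0) satisfies every constraint, so the LP is feasible.
Direction d = (1, 1): for each constraint row a, a·d ≤ 0 —
  (-2)(1) + (-1)(1) = -3 ≤ 0
  (1)(1) + (-1)(1) = 0 ≤ 0
  (1)(1) + (-3)(1) = -2 ≤ 0
  (-2)(1) + (1)(1) = -1 ≤ 0
  (3)(1) + (-4)(1) = -1 ≤ 0
and d ≥ 0, so (2, 0) + t·d stays feasible for every t ≥ 0. Along this ray z = -3p - 8q changes by -11 per unit t, so z → −∞.

Unbounded — the objective can decrease without bound over the feasible region.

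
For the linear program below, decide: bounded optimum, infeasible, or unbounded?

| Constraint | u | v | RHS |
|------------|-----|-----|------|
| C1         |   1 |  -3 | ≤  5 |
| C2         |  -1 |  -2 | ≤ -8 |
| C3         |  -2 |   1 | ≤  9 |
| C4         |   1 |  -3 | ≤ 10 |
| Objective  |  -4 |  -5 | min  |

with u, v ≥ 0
Feasible point: (0, 4) satisfies every constraint, so the LP is feasible.
Direction d = (1, 1): for each constraint row a, a·d ≤ 0 —
  (1)(1) + (-3)(1) = -2 ≤ 0
  (-1)(1) + (-2)(1) = -3 ≤ 0
  (-2)(1) + (1)(1) = -1 ≤ 0
  (1)(1) + (-3)(1) = -2 ≤ 0
and d ≥ 0, so (0, 4) + t·d stays feasible for every t ≥ 0. Along this ray z = -4u - 5v changes by -9 per unit t, so z → −∞.

Unbounded: there is a feasible ray along which z → −∞.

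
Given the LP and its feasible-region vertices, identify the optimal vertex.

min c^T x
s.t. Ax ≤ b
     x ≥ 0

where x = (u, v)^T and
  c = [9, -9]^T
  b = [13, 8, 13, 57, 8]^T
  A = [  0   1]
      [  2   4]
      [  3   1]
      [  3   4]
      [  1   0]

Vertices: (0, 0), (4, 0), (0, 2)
(0, 2) with z = -18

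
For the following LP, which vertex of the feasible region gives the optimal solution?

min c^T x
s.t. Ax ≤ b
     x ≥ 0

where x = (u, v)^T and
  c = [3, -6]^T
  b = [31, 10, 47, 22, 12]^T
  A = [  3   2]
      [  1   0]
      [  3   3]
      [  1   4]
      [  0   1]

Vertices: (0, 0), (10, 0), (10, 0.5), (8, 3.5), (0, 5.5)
(0, 5.5) with z = -33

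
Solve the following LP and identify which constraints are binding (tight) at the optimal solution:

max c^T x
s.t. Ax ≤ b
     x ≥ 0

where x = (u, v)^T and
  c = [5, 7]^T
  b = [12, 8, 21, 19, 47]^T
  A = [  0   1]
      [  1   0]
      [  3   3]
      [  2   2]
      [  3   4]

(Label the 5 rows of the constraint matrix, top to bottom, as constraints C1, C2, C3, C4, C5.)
Optimal: u = 0, v = 7
Binding: C3, u ≥ 0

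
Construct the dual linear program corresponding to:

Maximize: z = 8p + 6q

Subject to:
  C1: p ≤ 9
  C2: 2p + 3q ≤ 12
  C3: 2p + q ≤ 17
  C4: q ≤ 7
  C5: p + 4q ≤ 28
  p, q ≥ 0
Minimize: z = 9y1 + 12y2 + 17y3 + 7y4 + 28y5

Subject to:
  C1: -y1 - 2y2 - 2y3 - y5 ≤ -8
  C2: -3y2 - y3 - y4 - 4y5 ≤ -6
  y1, y2, y3, y4, y5 ≥ 0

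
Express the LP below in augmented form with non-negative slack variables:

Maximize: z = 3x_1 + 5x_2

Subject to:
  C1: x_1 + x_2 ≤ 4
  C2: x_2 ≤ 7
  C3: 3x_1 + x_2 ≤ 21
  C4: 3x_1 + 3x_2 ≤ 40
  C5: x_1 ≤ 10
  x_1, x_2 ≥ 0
max z = 3x_1 + 5x_2

s.t.
  x_1 + x_2 + s1 = 4
  x_2 + s2 = 7
  3x_1 + x_2 + s3 = 21
  3x_1 + 3x_2 + s4 = 40
  x_1 + s5 = 10
  x_1, x_2, s1, s2, s3, s4, s5 ≥ 0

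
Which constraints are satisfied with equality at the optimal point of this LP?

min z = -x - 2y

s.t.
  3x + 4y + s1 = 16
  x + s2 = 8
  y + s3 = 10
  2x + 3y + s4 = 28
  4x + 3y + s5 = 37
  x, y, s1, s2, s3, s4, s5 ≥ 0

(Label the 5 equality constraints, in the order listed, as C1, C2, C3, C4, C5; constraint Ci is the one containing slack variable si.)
Optimal: x = 0, y = 4
Slack at optimum:
  C1: slack = 0 (binding)
  C2: slack = 8
  C3: slack = 6
  C4: slack = 16
  C5: slack = 25
  x ≥ 0: x = 0 (binding)
  y ≥ 0: y = 4
Binding constraints: C1, x ≥ 0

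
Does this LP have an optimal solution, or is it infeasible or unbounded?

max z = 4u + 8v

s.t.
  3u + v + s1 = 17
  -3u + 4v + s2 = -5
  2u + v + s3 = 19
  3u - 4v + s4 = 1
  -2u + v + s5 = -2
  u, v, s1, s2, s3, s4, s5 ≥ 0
The row 3u - 4v + s4 = 1 with s4 ≥ 0 requires 3u - 4v ≤ 1, while the row -3u + 4v + s2 = -5 with s2 ≥ 0 is equivalent to 3u - 4v ≥ 5. Together they would need 5 ≤ 3u - 4v ≤ 1, which is impossible since 5 > 1. No point satisfies all constraints.

Infeasible: no point satisfies all constraints simultaneously.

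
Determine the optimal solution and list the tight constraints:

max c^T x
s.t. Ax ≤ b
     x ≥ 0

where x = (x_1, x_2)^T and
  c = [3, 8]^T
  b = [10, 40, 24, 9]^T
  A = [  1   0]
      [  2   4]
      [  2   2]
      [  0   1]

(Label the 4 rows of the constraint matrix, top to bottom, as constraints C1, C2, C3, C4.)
Optimal: x_1 = 2, x_2 = 9
Binding: C2, C4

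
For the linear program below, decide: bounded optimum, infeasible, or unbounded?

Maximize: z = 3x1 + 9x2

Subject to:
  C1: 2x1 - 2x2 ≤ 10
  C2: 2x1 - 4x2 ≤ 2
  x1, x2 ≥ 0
Feasible point: (0, 0) satisfies every constraint, so the LP is feasible.
Direction d = (0, 1): for each constraint row a, a·d ≤ 0 —
  (2)(0) + (-2)(1) = -2 ≤ 0
  (2)(0) + (-4)(1) = -4 ≤ 0
and d ≥ 0, so (0, 0) + t·d stays feasible for every t ≥ 0. Along this ray z = 3x1 + 9x2 changes by 9 per unit t, so z → +∞.

The LP is unbounded; z can be made arbitrarily large.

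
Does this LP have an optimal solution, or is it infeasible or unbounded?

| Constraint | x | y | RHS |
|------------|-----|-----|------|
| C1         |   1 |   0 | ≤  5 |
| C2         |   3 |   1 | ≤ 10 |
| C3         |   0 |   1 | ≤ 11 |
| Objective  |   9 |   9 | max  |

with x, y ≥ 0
The point (0, 10) satisfies every constraint, so the LP is feasible; the constraints give x ≤ 5 and y ≤ 11, which with x, y ≥ 0 keep the feasible region inside a bounded box. A feasible, bounded LP attains a finite optimum at a vertex.

Evaluating z = 9x + 9y at each vertex:
  (0, 0): z = 0
  (3.333, 0): z = 30
  (0, 10): z = 90

The LP has an optimal solution: (0, 10) with z = 90.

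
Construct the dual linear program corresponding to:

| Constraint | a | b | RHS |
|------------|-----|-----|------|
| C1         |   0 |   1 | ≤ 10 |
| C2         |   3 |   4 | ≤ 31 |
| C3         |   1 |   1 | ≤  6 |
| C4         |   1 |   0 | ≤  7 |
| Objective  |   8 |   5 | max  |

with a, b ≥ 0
Minimize: z = 10y1 + 31y2 + 6y3 + 7y4

Subject to:
  C1: -3y2 - y3 - y4 ≤ -8
  C2: -y1 - 4y2 - y3 ≤ -5
  y1, y2, y3, y4 ≥ 0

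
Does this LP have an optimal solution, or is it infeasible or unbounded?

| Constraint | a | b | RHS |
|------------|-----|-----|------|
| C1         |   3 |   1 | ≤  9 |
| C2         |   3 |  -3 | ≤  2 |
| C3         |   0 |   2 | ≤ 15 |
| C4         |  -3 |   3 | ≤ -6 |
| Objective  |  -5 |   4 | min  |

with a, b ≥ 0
C2 requires 3a - 3b ≤ 2, while C4 (-3a + 3b ≤ -6) is equivalent to 3a - 3b ≥ 6. Together they would need 6 ≤ 3a - 3b ≤ 2, which is impossible since 6 > 2. No point satisfies all constraints.

Infeasible — the constraint set is empty.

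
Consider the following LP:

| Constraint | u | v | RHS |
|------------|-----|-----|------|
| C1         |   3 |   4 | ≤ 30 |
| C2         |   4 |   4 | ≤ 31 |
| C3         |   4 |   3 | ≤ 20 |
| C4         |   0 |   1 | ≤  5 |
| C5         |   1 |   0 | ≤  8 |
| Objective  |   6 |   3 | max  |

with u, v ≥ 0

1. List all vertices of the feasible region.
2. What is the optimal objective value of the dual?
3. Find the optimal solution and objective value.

1. (0, 0), (5, 0), (1.25, 5), (0, 5)
2. 30 (by strong duality, equal to the primal optimum)
3. u = 5, v = 0, z = 30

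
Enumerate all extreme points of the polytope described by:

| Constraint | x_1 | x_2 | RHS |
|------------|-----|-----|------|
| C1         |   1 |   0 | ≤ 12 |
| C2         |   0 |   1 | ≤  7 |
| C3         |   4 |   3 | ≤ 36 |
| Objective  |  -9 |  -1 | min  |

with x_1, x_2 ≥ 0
Each vertex is the intersection of two constraint boundaries that also satisfies all remaining constraints:
  x_1 = 0 and x_2 = 0 → (0, 0)
  4x_1 + 3x_2 = 36 and x_2 = 0 → (9, 0)
  x_2 = 7 and 4x_1 + 3x_2 = 36 → (3.75, 7)
  x_2 = 7 and x_1 = 0 → (0, 7)

Vertices: (0, 0), (9, 0), (3.75, 7), (0, 7)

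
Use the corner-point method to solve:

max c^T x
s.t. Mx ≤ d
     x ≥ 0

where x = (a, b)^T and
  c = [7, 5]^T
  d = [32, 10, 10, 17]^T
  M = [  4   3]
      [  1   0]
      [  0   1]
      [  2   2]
Each vertex is the intersection of two constraint boundaries that also satisfies all remaining constraints:
  a = 0 and b = 0 → (0, 0)
  4a + 3b = 32 and b = 0 → (8, 0)
  4a + 3b = 32 and 2a + 2b = 17 → (6.5, 2)
  2a + 2b = 17 and a = 0 → (0, 8.5)

Evaluating z = 7a + 5b at each vertex:
  (0, 0): z = 0
  (8, 0): z = 56
  (6.5, 2): z = 55.5
  (0, 8.5): z = 42.5

The maximum is at (8, 0) with z = 56.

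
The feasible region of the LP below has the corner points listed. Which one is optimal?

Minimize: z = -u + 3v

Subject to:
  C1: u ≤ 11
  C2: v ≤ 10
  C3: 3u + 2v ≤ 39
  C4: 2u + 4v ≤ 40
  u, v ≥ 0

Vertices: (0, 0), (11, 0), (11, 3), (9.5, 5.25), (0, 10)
Evaluating z = -u + 3v at each vertex:
  (0, 0): z = 0
  (11, 0): z = -11
  (11, 3): z = -2
  (9.5, 5.25): z = 6.25
  (0, 10): z = 30

The smallest value is z = -11, attained at (11, 0).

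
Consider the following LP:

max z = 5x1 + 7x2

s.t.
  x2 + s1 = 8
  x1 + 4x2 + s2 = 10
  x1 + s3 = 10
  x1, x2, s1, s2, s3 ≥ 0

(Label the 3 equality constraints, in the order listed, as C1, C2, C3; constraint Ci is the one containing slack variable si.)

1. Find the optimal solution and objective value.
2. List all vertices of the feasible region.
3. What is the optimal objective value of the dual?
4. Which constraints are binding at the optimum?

1. x1 = 10, x2 = 0, z = 50
2. (0, 0), (10, 0), (0, 2.5)
3. 50 (by strong duality, equal to the primal optimum)
4. C2, C3, x2 ≥ 0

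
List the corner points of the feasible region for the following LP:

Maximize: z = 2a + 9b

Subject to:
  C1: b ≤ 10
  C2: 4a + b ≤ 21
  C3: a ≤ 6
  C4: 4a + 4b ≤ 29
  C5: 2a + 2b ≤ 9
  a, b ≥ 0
Each vertex is the intersection of two constraint boundaries that also satisfies all remaining constraints:
  a = 0 and b = 0 → (0, 0)
  2a + 2b = 9 and b = 0 → (4.5, 0)
  2a + 2b = 9 and a = 0 → (0, 4.5)

Vertices: (0, 0), (4.5, 0), (0, 4.5)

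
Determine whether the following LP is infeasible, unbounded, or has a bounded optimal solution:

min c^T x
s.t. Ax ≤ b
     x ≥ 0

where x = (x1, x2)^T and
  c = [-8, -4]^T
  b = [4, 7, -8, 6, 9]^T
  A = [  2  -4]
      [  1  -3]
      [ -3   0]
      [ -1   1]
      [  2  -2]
Feasible point: (3, 1) satisfies every constraint, so the LP is feasible.
Direction d = (1, 1): for each constraint row a, a·d ≤ 0 —
  (2)(1) + (-4)(1) = -2 ≤ 0
  (1)(1) + (-3)(1) = -2 ≤ 0
  (-3)(1) + (0)(1) = -3 ≤ 0
  (-1)(1) + (1)(1) = 0 ≤ 0
  (2)(1) + (-2)(1) = 0 ≤ 0
and d ≥ 0, so (3, 1) + t·d stays feasible for every t ≥ 0. Along this ray z = -8x1 - 4x2 changes by -12 per unit t, so z → −∞.

Unbounded — the objective can decrease without bound over the feasible region.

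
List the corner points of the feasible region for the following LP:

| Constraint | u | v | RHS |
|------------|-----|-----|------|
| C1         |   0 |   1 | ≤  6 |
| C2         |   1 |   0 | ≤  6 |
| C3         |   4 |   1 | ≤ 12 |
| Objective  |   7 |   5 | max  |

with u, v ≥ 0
Each vertex is the intersection of two constraint boundaries that also satisfies all remaining constraints:
  u = 0 and v = 0 → (0, 0)
  4u + v = 12 and v = 0 → (3, 0)
  v = 6 and 4u + v = 12 → (1.5, 6)
  v = 6 and u = 0 → (0, 6)

Vertices: (0, 0), (3, 0), (1.5, 6), (0, 6)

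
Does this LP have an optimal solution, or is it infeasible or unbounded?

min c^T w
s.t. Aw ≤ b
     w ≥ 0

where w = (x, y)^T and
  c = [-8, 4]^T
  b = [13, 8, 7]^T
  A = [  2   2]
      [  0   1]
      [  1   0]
The point (6.5, 0) satisfies every constraint, so the LP is feasible; the constraints give x ≤ 7 and y ≤ 8, which with x, y ≥ 0 keep the feasible region inside a bounded box. A feasible, bounded LP attains a finite optimum at a vertex.

Evaluating z = -8x + 4y at each vertex:
  (0, 0): z = 0
  (6.5, 0): z = -52
  (0, 6.5): z = 26

Bounded optimum: z* = -52 at (6.5, 0).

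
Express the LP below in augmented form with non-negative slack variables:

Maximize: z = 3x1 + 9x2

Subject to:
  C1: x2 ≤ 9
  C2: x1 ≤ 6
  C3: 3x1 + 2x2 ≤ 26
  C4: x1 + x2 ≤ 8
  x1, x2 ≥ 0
max z = 3x1 + 9x2

s.t.
  x2 + s1 = 9
  x1 + s2 = 6
  3x1 + 2x2 + s3 = 26
  x1 + x2 + s4 = 8
  x1, x2, s1, s2, s3, s4 ≥ 0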